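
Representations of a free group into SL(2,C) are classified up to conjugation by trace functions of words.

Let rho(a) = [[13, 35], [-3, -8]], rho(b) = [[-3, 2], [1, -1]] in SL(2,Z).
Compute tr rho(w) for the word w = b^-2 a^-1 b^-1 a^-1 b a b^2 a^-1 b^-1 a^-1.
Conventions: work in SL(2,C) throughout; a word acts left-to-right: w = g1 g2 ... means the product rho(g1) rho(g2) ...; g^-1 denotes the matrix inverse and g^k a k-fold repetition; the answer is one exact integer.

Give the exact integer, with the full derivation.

rho(b^-1) = [[-1, -2], [-1, -3]]
... * rho(b^-1) = [[-1, -2], [-1, -3]]  ->  [[3, 8], [4, 11]]
... * rho(a^-1) = [[-8, -35], [3, 13]]  ->  [[0, -1], [1, 3]]
... * rho(b^-1) = [[-1, -2], [-1, -3]]  ->  [[1, 3], [-4, -11]]
... * rho(a^-1) = [[-8, -35], [3, 13]]  ->  [[1, 4], [-1, -3]]
... * rho(b) = [[-3, 2], [1, -1]]  ->  [[1, -2], [0, 1]]
... * rho(a) = [[13, 35], [-3, -8]]  ->  [[19, 51], [-3, -8]]
... * rho(b) = [[-3, 2], [1, -1]]  ->  [[-6, -13], [1, 2]]
... * rho(b) = [[-3, 2], [1, -1]]  ->  [[5, 1], [-1, 0]]
... * rho(a^-1) = [[-8, -35], [3, 13]]  ->  [[-37, -162], [8, 35]]
... * rho(b^-1) = [[-1, -2], [-1, -3]]  ->  [[199, 560], [-43, -121]]
... * rho(a^-1) = [[-8, -35], [3, 13]]  ->  [[88, 315], [-19, -68]]
tr = 88 + -68 = 20

20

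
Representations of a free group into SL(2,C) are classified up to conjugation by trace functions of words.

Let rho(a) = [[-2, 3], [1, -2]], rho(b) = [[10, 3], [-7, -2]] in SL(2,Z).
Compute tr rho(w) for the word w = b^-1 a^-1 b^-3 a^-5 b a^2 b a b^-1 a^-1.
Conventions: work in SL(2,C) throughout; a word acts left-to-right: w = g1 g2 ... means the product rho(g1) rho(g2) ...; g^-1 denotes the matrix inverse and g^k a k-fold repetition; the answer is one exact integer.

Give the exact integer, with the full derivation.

rho(b^-1) = [[-2, -3], [7, 10]]
... * rho(a^-1) = [[-2, -3], [-1, -2]]  ->  [[7, 12], [-24, -41]]
... * rho(b^-1) = [[-2, -3], [7, 10]]  ->  [[70, 99], [-239, -338]]
... * rho(b^-1) = [[-2, -3], [7, 10]]  ->  [[553, 780], [-1888, -2663]]
... * rho(b^-1) = [[-2, -3], [7, 10]]  ->  [[4354, 6141], [-14865, -20966]]
... * rho(a^-1) = [[-2, -3], [-1, -2]]  ->  [[-14849, -25344], [50696, 86527]]
... * rho(a^-1) = [[-2, -3], [-1, -2]]  ->  [[55042, 95235], [-187919, -325142]]
... * rho(a^-1) = [[-2, -3], [-1, -2]]  ->  [[-205319, -355596], [700980, 1214041]]
... * rho(a^-1) = [[-2, -3], [-1, -2]]  ->  [[766234, 1327149], [-2616001, -4531022]]
... * rho(a^-1) = [[-2, -3], [-1, -2]]  ->  [[-2859617, -4953000], [9763024, 16910047]]
... * rho(b) = [[10, 3], [-7, -2]]  ->  [[6074830, 1327149], [-20740089, -4531022]]
... * rho(a) = [[-2, 3], [1, -2]]  ->  [[-10822511, 15570192], [36949156, -53158223]]
... * rho(a) = [[-2, 3], [1, -2]]  ->  [[37215214, -63607917], [-127056535, 217163914]]
... * rho(b) = [[10, 3], [-7, -2]]  ->  [[817407559, 238861476], [-2790712748, -815497433]]
... * rho(a) = [[-2, 3], [1, -2]]  ->  [[-1395953642, 1974499725], [4765928063, -6741143378]]
... * rho(b^-1) = [[-2, -3], [7, 10]]  ->  [[16613405359, 23932858176], [-56719859772, -81709217969]]
... * rho(a^-1) = [[-2, -3], [-1, -2]]  ->  [[-57159668894, -97705932429], [195148937513, 333578015254]]
tr = -57159668894 + 333578015254 = 276418346360

276418346360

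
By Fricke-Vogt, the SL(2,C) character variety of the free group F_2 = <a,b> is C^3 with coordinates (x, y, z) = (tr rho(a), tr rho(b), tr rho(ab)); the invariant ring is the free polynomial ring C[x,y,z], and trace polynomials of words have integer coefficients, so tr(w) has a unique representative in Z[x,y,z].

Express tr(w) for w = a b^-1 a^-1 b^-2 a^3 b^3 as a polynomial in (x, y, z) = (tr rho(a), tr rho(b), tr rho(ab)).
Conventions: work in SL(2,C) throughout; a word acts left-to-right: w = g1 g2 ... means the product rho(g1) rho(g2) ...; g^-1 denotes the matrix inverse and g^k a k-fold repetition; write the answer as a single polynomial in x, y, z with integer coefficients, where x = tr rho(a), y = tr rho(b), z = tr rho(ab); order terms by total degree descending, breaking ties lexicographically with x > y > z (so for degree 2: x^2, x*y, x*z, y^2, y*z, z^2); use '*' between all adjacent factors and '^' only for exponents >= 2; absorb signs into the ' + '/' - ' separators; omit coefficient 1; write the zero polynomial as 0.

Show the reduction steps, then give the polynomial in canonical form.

x^3*y^4*z^2 - 2*x^4*y^3*z - x^2*y^5*z - x^2*y^3*z^3 + x^5*y^2 + x^3*y^4 - x*y^4*z^2 + x^4*y*z + 7*x^2*y^3*z + x^2*y*z^3 + y^5*z + y^3*z^3 - 5*x^3*y^2 - x*y^4 - 4*x^2*y*z - 5*y^3*z - y*z^3 + 3*x*y^2 - x*z^2 + 4*y*z + x

use: tr(b^2 a) = tr(b)*tr(a b) - tr(a)   [square of b] = y*z - x
tr(b^2) = tr(b)*tr(b) - tr(1)   [square of b] = y^2 - 2
apply: tr(a b^2 a) = tr(a)*tr(b^2 a) - tr(b^2)   [square of a] = x*y*z - x^2 - y^2 + 2
use: tr(a^3 b^2) = tr(a)*tr(a b^2 a) - tr(a b^2)   [square of a] = x^2*y*z - x^3 - x*y^2 - y*z + 3*x
tr(b a^2) = tr(a)*tr(b a) - tr(b)   [square of a] = x*z - y
apply: tr(a^3 b) = tr(a)*tr(b a^2) - tr(b a)   [square of a] = x^2*z - x*y - z
tr(b^3 a^3) = tr(b)*tr(a^3 b^2) - tr(a^3 b)   [square of b] = x^2*y^2*z - x^3*y - x*y^3 - x^2*z - y^2*z + 4*x*y + z
apply: tr(b^3 a^2) = tr(b)*tr(b a^2 b) - tr(b a^2)   [square of b] = x*y^2*z - x^2*y - y^3 - x*z + 3*y
apply: tr(a^3 b^3 a) = tr(a)*tr(b^3 a^3) - tr(b^3 a^2)   [square of a] = x^3*y^2*z - x^4*y - x^2*y^3 - x^3*z - 2*x*y^2*z + 5*x^2*y + y^3 + 2*x*z - 3*y
tr(b a b a) = tr(a b)*tr(a b) - tr(1)   [split at a repeated a] = z^2 - 2
apply: tr(a b a^2 b) = tr(a)*tr(b a b a) - tr(b a b)   [square of a] = x*z^2 - y*z - x
apply: tr(a b^2 a b a) = tr(b)*tr(a b a^2 b) - tr(a b a^2)   [square of b] = x*y*z^2 - x^2*z - y^2*z + z
apply: tr(a b^2 a b) = tr(b)*tr(a b a b) - tr(a b a)   [square of b] = y*z^2 - x*z - y
use: tr(b a b a^3 b) = tr(a)*tr(a b^2 a b a) - tr(a b^2 a b)   [square of a] = x^2*y*z^2 - x^3*z - x*y^2*z - y*z^2 + 2*x*z + y
apply: tr(b a b a^3) = tr(a)*tr(a b a b a) - tr(a b a b)   [square of a] = x^2*z^2 - x*y*z - x^2 - z^2 + 2
apply: tr(a^3 b^3 a b) = tr(b)*tr(b a b a^3 b) - tr(b a b a^3)   [square of b] = x^2*y^2*z^2 - x^3*y*z - x*y^3*z - x^2*z^2 - y^2*z^2 + 3*x*y*z + x^2 + y^2 + z^2 - 2
use: tr(a^3 b^3 a b^-1) = tr(a^3 b^3 a)*tr(b) - tr(a^3 b^3 a b)   [inverse elimination on b] = x^3*y^3*z - x^4*y^2 - x^2*y^4 - x^2*y^2*z^2 - x*y^3*z + 5*x^2*y^2 + x^2*z^2 + y^4 + y^2*z^2 - x*y*z - x^2 - 4*y^2 - z^2 + 2
tr(a^3 b^3 a b^-2) = tr(a^3 b^3 a b^-1)*tr(b) - tr(a^3 b^3 a)   [inverse elimination on b] = x^3*y^4*z - x^4*y^3 - x^2*y^5 - x^2*y^3*z^2 - x^3*y^2*z - x*y^4*z + x^4*y + 6*x^2*y^3 + x^2*y*z^2 + y^5 + y^3*z^2 + x^3*z + x*y^2*z - 6*x^2*y - 5*y^3 - y*z^2 - 2*x*z + 5*y
tr(b^-2 a^3 b^3 a b^-1) = tr(a^3 b^3 a b^-2)*tr(b) - tr(a^3 b^3 a b^-1)   [inverse elimination on b] = x^3*y^5*z - x^4*y^4 - x^2*y^6 - x^2*y^4*z^2 - 2*x^3*y^3*z - x*y^5*z + 2*x^4*y^2 + 7*x^2*y^4 + 2*x^2*y^2*z^2 + y^6 + y^4*z^2 + x^3*y*z + 2*x*y^3*z - 11*x^2*y^2 - x^2*z^2 - 6*y^4 - 2*y^2*z^2 - x*y*z + x^2 + 9*y^2 + z^2 - 2
apply: tr(a^4 b^3 a) = tr(a)*tr(a^3 b^3 a) - tr(a^3 b^3)   [square of a] = x^4*y^2*z - x^5*y - x^3*y^3 - x^4*z - 3*x^2*y^2*z + 6*x^3*y + 2*x*y^3 + 3*x^2*z + y^2*z - 7*x*y - z
use: tr(b a b a^4 b) = tr(a)*tr(a^2 b^2 a b a) - tr(a^2 b^2 a b)   [square of a] = x^3*y*z^2 - x^4*z - x^2*y^2*z - 2*x*y*z^2 + 3*x^2*z + y^2*z + x*y - z
tr(b a b a^4) = tr(a)*tr(a b a b a^2) - tr(a b a b a)   [square of a] = x^3*z^2 - x^2*y*z - x^3 - 2*x*z^2 + y*z + 3*x
tr(a^4 b^3 a b) = tr(b)*tr(b a b a^4 b) - tr(b a b a^4)   [square of b] = x^3*y^2*z^2 - x^4*y*z - x^2*y^3*z - x^3*z^2 - 2*x*y^2*z^2 + 4*x^2*y*z + y^3*z + x^3 + x*y^2 + 2*x*z^2 - 2*y*z - 3*x
tr(a^3 b^3 a b^-1 a) = tr(a^4 b^3 a)*tr(b) - tr(a^4 b^3 a b)   [inverse elimination on b] = x^4*y^3*z - x^5*y^2 - x^3*y^4 - x^3*y^2*z^2 - 2*x^2*y^3*z + 6*x^3*y^2 + x^3*z^2 + 2*x*y^4 + 2*x*y^2*z^2 - x^2*y*z - x^3 - 8*x*y^2 - 2*x*z^2 + y*z + 3*x
use: tr(b^2 a^2 b a) = tr(b)*tr(a^2 b a b) - tr(a^2 b a)   [square of b] = x*y*z^2 - x^2*z - y^2*z + z
use: tr(a b^2 a^2 b a) = tr(a)*tr(b^2 a^2 b a) - tr(b^2 a^2 b)   [square of a] = x^2*y*z^2 - x^3*z - 2*x*y^2*z + x^2*y + y^3 + 2*x*z - 3*y
use: tr(a^2 b a^3 b^2) = tr(a)*tr(a b^2 a^2 b a) - tr(a b^2 a^2 b)   [square of a] = x^3*y*z^2 - x^4*z - 2*x^2*y^2*z + x^3*y + x*y^3 - x*y*z^2 + 3*x^2*z + y^2*z - 3*x*y - z
use: tr(a^2 b a^3 b) = tr(a)*tr(b a^3 b a) - tr(b a^3 b)   [square of a] = x^3*z^2 - 2*x^2*y*z + x*y^2 - x*z^2 + y*z - x
tr(a b a^3 b^3 a) = tr(b)*tr(a^2 b a^3 b^2) - tr(a^2 b a^3 b)   [square of b] = x^3*y^2*z^2 - x^4*y*z - 2*x^2*y^3*z + x^3*y^2 - x^3*z^2 + x*y^4 - x*y^2*z^2 + 5*x^2*y*z + y^3*z - 4*x*y^2 + x*z^2 - 2*y*z + x
tr(a b a b a b) = tr(a b)*tr(a b a b) - tr(a^-1 b^-1)   [split at a repeated a] = z^3 - 3*z
tr(a b a b a b^2) = tr(b)*tr(a b a b a b) - tr(a b a b a)   [square of b] = y*z^3 - x*z^2 - 2*y*z + x
tr(b^3 a b a b a) = tr(b)*tr(a b a b a b^2) - tr(a b a b a b)   [square of b] = y^2*z^3 - x*y*z^2 - 2*y^2*z - z^3 + x*y + 3*z
tr(b a b a b^2) = tr(b)*tr(a b a b^2) - tr(a b a b)   [square of b] = y^2*z^2 - x*y*z - y^2 - z^2 + 2
tr(b^3 a b a b) = tr(b)*tr(b a b a b^2) - tr(b a b a b)   [square of b] = y^3*z^2 - x*y^2*z - y^3 - 2*y*z^2 + x*z + 3*y
use: tr(b^3 a b a b a^2) = tr(a)*tr(b^3 a b a b a) - tr(b^3 a b a b)   [square of a] = x*y^2*z^3 - x^2*y*z^2 - y^3*z^2 - x*y^2*z - x*z^3 + x^2*y + y^3 + 2*y*z^2 + 2*x*z - 3*y
use: tr(a b a^3 b^3 a b) = tr(a)*tr(b^3 a b a b a^2) - tr(b^3 a b a b a)   [square of a] = x^2*y^2*z^3 - x^3*y*z^2 - x*y^3*z^2 - x^2*y^2*z - x^2*z^3 - y^2*z^3 + x^3*y + x*y^3 + 3*x*y*z^2 + 2*x^2*z + 2*y^2*z + z^3 - 4*x*y - 3*z
tr(a^3 b^3 a b^-1 a b) = tr(a b a^3 b^3 a)*tr(b) - tr(a b a^3 b^3 a b)   [inverse elimination on b] = x^3*y^3*z^2 - x^4*y^2*z - 2*x^2*y^4*z - x^2*y^2*z^3 + x^3*y^3 + x*y^5 + 6*x^2*y^2*z + x^2*z^3 + y^4*z + y^2*z^3 - x^3*y - 5*x*y^3 - 2*x*y*z^2 - 2*x^2*z - 4*y^2*z - z^3 + 5*x*y + 3*z
tr(b^-1 a^3 b^3 a b^-1 a) = tr(a^3 b^3 a b^-1 a)*tr(b) - tr(a^3 b^3 a b^-1 a b)   [inverse elimination on b] = x^4*y^4*z - x^5*y^3 - x^3*y^5 - 2*x^3*y^3*z^2 + x^4*y^2*z + x^2*y^2*z^3 + 5*x^3*y^3 + x^3*y*z^2 + x*y^5 + 2*x*y^3*z^2 - 7*x^2*y^2*z - x^2*z^3 - y^4*z - y^2*z^3 - 3*x*y^3 + 2*x^2*z + 5*y^2*z + z^3 - 2*x*y - 3*z
tr(b^-2 a^3 b^3 a b^-1 a) = tr(b^-1 a^3 b^3 a b^-1 a)*tr(b) - tr(b^-1 a^3 b^3 a b^-1 a b)   [inverse elimination on b] = x^4*y^5*z - x^5*y^4 - x^3*y^6 - 2*x^3*y^4*z^2 + x^2*y^3*z^3 + x^5*y^2 + 6*x^3*y^4 + 2*x^3*y^2*z^2 + x*y^6 + 2*x*y^4*z^2 - 5*x^2*y^3*z - x^2*y*z^3 - y^5*z - y^3*z^3 - 6*x^3*y^2 - x^3*z^2 - 5*x*y^4 - 2*x*y^2*z^2 + 3*x^2*y*z + 5*y^3*z + y*z^3 + x^3 + 6*x*y^2 + 2*x*z^2 - 4*y*z - 3*x
tr(a b^-1 a^-1 b^-2 a^3 b^3) = tr(b^-2 a^3 b^3 a b^-1)*tr(a) - tr(b^-2 a^3 b^3 a b^-1 a)   [inverse elimination on a] = x^3*y^4*z^2 - 2*x^4*y^3*z - x^2*y^5*z - x^2*y^3*z^3 + x^5*y^2 + x^3*y^4 - x*y^4*z^2 + x^4*y*z + 7*x^2*y^3*z + x^2*y*z^3 + y^5*z + y^3*z^3 - 5*x^3*y^2 - x*y^4 - 4*x^2*y*z - 5*y^3*z - y*z^3 + 3*x*y^2 - x*z^2 + 4*y*z + x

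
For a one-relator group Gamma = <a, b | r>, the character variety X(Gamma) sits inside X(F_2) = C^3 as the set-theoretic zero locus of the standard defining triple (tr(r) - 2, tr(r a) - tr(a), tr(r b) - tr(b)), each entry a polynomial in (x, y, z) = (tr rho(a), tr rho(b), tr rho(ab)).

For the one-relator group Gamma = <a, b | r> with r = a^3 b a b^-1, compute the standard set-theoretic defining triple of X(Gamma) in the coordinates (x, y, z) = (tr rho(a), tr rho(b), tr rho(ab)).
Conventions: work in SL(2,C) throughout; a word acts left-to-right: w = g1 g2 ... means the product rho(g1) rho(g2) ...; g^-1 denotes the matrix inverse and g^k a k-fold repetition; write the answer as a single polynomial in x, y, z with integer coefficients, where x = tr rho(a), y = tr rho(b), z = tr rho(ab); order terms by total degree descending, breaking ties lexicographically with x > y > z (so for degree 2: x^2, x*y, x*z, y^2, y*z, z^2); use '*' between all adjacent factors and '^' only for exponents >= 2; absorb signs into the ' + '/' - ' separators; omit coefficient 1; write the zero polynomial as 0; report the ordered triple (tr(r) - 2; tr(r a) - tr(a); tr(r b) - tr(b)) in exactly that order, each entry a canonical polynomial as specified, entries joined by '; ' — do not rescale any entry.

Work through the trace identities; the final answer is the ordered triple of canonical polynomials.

x^3*y*z - x^2*y^2 - x^2*z^2 - x*y*z + x^2 + y^2 + z^2 - 4; x^4*y*z - x^3*y^2 - x^3*z^2 - 2*x^2*y*z + x^3 + 2*x*y^2 + 2*x*z^2 - 4*x; x^3*z - x^2*y - 2*x*z

tr(b a^2) = tr(a) tr(b a) - tr(b)   [square of a] = x*z - y
tr(b a^3) = tr(a) tr(b a^2) - tr(b a)   [square of a] = x^2*z - x*y - z
tr(a^3 b a) = tr(a) tr(b a^3) - tr(b a^2)   [square of a] = x^3*z - x^2*y - 2*x*z + y
tr(b a b a) = tr(b a) tr(b a) - tr(1)   [split at a repeated b] = z^2 - 2
tr(b a b) = tr(b) tr(a b) - tr(a)   [square of b] = y*z - x
tr(a b a b a) = tr(a) tr(b a b a) - tr(b a b)   [square of a] = x*z^2 - y*z - x
tr(a^3 b a b) = tr(a) tr(a b a b a) - tr(a b a b)   [square of a] = x^2*z^2 - x*y*z - x^2 - z^2 + 2
tr(a^3 b a b^-1) = tr(a^3 b a) tr(b) - tr(a^3 b a b)   [inverse elimination on b] = x^3*y*z - x^2*y^2 - x^2*z^2 - x*y*z + x^2 + y^2 + z^2 - 2
tr(a^4 b a) = tr(a) tr(a^2 b a^2) - tr(a^2 b a) = x^4*z - x^3*y - 3*x^2*z + 2*x*y + z
tr(a^4 b a b) = tr(a) tr(b a b a^3) - tr(b a b a^2) = x^3*z^2 - x^2*y*z - x^3 - 2*x*z^2 + y*z + 3*x
tr(a^3 b a b^-1 a) = tr(a^4 b a) tr(b) - tr(a^4 b a b) = x^4*y*z - x^3*y^2 - x^3*z^2 - 2*x^2*y*z + x^3 + 2*x*y^2 + 2*x*z^2 - 3*x
assemble the triple (tr(r) - 2; tr(r a) - x; tr(r b) - y)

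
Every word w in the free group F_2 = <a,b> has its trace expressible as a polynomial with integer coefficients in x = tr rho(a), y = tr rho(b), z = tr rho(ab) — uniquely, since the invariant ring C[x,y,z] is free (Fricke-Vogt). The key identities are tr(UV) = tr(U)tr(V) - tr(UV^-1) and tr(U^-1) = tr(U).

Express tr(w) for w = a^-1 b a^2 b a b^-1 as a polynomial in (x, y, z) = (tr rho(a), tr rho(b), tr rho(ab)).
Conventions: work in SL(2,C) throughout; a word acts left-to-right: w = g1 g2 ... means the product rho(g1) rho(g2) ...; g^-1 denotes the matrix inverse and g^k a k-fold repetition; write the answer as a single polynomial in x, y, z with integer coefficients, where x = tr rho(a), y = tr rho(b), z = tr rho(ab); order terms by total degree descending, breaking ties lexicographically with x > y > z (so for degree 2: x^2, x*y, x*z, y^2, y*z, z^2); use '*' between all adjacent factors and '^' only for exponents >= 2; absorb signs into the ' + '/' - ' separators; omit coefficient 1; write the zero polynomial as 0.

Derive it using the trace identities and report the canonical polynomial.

tr(a^2 b) = tr(a) tr(b a) - tr(b) = x*z - y
and tr(a^2) = tr(a) tr(a) - tr(1) = x^2 - 2
next, tr(b a^2 b) = tr(b) tr(a^2 b) - tr(a^2) = x*y*z - x^2 - y^2 + 2
tr(a b a b) = tr(a b) tr(a b) - tr(1)   [split at repeated a] = z^2 - 2
tr(b a b^2 a) = tr(b) tr(a b a b) - tr(a b a) = y*z^2 - x*z - y
and tr(a b^2) = tr(b) tr(a b) - tr(a) = y*z - x
tr(b a b^2) = tr(b) tr(a b^2) - tr(a b) = y^2*z - x*y - z
and tr(b a^2 b a b) = tr(a) tr(b a b^2 a) - tr(b a b^2) = x*y*z^2 - x^2*z - y^2*z + z
tr(b a b a b a) = tr(b a) tr(b a b a) - tr(b^-1 a^-1)   [split at repeated b] = z^3 - 3*z
and tr(b a^2 b a b a) = tr(a) tr(b a b a b a) - tr(b a b a b) = x*z^3 - y*z^2 - 2*x*z + y
tr(a^-1 b a^2 b a b) = tr(b a^2 b a b) tr(a) - tr(b a^2 b a b a) = x^2*y*z^2 - x^3*z - x*y^2*z - x*z^3 + y*z^2 + 3*x*z - y
next, tr(a^-1 b a^2 b a b^-1) = tr(a^-1 b a^2 b a) tr(b) - tr(a^-1 b a^2 b a b) = -x^2*y*z^2 + x^3*z + 2*x*y^2*z + x*z^3 - x^2*y - y^3 - y*z^2 - 3*x*z + 3*y

-x^2*y*z^2 + x^3*z + 2*x*y^2*z + x*z^3 - x^2*y - y^3 - y*z^2 - 3*x*z + 3*y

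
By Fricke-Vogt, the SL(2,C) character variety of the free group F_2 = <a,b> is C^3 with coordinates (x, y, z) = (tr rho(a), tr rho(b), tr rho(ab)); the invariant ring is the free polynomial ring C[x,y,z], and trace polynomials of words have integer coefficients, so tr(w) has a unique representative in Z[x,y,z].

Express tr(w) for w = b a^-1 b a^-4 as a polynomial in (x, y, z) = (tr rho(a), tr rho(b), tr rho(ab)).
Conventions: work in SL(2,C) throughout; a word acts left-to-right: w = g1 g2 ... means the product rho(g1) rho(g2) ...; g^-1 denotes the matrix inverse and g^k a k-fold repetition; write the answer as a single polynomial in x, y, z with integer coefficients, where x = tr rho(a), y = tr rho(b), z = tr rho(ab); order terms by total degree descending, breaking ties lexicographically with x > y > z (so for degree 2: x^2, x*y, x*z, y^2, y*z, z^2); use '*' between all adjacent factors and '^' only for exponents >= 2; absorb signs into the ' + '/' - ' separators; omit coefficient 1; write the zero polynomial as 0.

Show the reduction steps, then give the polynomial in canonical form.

x^5*y^2 - 2*x^4*y*z - 3*x^3*y^2 + x^3*z^2 + 5*x^2*y*z - x^3 + x*y^2 - 2*x*z^2 - y*z + 3*x

trace(b^2) = trace(b) * trace(b) - trace(1) = y^2 - 2
trace(b^2 a) = trace(b) * trace(a b) - trace(a) = y*z - x
so trace(b^2 a^-1) = trace(b^2) * trace(a) - trace(b^2 a) = x*y^2 - y*z - x
trace(a^-1 b^2 a^-1) = trace(b^2 a^-1) * trace(a) - trace(b^2) = x^2*y^2 - x*y*z - x^2 - y^2 + 2
trace(b a^-3 b) = trace(a^-1 b^2 a^-1) * trace(a) - trace(a^-1 b^2) = x^3*y^2 - x^2*y*z - x^3 - 2*x*y^2 + y*z + 3*x
trace(b a b a) = trace(b a) * trace(b a) - trace(1) = z^2 - 2
so trace(b a b a^-1) = trace(b a b) * trace(a) - trace(b a b a) = x*y*z - x^2 - z^2 + 2
reduce: trace(a^-1 b a b a^-1) = trace(b a b a^-1) * trace(a) - trace(b a b) = x^2*y*z - x^3 - x*z^2 - y*z + 3*x
trace(b a^-3 b a) = trace(a^-1 b a b a^-1) * trace(a) - trace(a^-1 b a b) = x^3*y*z - x^4 - x^2*z^2 - 2*x*y*z + 4*x^2 + z^2 - 2
trace(a^-3 b a^-1 b) = trace(b a^-3 b) * trace(a) - trace(b a^-3 b a) = x^4*y^2 - 2*x^3*y*z - 2*x^2*y^2 + x^2*z^2 + 3*x*y*z - x^2 - z^2 + 2
trace(a^-1 b a^-1 b) = trace(b a^-1 b) * trace(a) - trace(b a^-1 b a) = x^2*y^2 - 2*x*y*z + z^2 - 2
so trace(a^-2 b a^-1 b) = trace(a^-1 b a^-1 b) * trace(a) - trace(a^-1 b a^-1 b a) = x^3*y^2 - 2*x^2*y*z - x*y^2 + x*z^2 + y*z - x
trace(b a^-1 b a^-4) = trace(a^-3 b a^-1 b) * trace(a) - trace(a^-3 b a^-1 b a) = x^5*y^2 - 2*x^4*y*z - 3*x^3*y^2 + x^3*z^2 + 5*x^2*y*z - x^3 + x*y^2 - 2*x*z^2 - y*z + 3*x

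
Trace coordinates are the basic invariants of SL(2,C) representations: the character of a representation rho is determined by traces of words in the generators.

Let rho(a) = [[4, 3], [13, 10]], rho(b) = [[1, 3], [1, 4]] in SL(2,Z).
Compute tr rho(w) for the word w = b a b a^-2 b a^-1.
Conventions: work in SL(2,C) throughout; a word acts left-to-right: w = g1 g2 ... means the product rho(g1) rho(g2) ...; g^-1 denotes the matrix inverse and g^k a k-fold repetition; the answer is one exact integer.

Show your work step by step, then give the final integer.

358331

rho(b) = [[1, 3], [1, 4]]
... * rho(a) = [[4, 3], [13, 10]]  ->  [[43, 33], [56, 43]]
... * rho(b) = [[1, 3], [1, 4]]  ->  [[76, 261], [99, 340]]
... * rho(a^-1) = [[10, -3], [-13, 4]]  ->  [[-2633, 816], [-3430, 1063]]
... * rho(a^-1) = [[10, -3], [-13, 4]]  ->  [[-36938, 11163], [-48119, 14542]]
... * rho(b) = [[1, 3], [1, 4]]  ->  [[-25775, -66162], [-33577, -86189]]
... * rho(a^-1) = [[10, -3], [-13, 4]]  ->  [[602356, -187323], [784687, -244025]]
tr = 602356 + -244025 = 358331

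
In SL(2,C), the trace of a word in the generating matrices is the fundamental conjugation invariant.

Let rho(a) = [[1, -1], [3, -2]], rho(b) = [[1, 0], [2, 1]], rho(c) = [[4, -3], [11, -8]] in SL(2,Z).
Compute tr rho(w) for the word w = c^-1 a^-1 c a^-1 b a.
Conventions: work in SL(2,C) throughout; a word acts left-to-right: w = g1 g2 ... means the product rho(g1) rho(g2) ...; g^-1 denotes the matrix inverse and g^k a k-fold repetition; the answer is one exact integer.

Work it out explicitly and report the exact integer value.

5

rho(c^-1) = [[-8, 3], [-11, 4]]
... * rho(a^-1) = [[-2, 1], [-3, 1]]  ->  [[7, -5], [10, -7]]
... * rho(c) = [[4, -3], [11, -8]]  ->  [[-27, 19], [-37, 26]]
... * rho(a^-1) = [[-2, 1], [-3, 1]]  ->  [[-3, -8], [-4, -11]]
... * rho(b) = [[1, 0], [2, 1]]  ->  [[-19, -8], [-26, -11]]
... * rho(a) = [[1, -1], [3, -2]]  ->  [[-43, 35], [-59, 48]]
tr = -43 + 48 = 5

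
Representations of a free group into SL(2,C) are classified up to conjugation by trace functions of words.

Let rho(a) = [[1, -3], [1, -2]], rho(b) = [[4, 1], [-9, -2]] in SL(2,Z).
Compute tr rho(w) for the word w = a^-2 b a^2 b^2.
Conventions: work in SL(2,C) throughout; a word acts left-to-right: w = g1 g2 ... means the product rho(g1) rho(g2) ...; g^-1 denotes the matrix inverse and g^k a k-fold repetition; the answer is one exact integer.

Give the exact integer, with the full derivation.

rho(a^-1) = [[-2, 3], [-1, 1]]
... * rho(a^-1) = [[-2, 3], [-1, 1]]  ->  [[1, -3], [1, -2]]
... * rho(b) = [[4, 1], [-9, -2]]  ->  [[31, 7], [22, 5]]
... * rho(a) = [[1, -3], [1, -2]]  ->  [[38, -107], [27, -76]]
... * rho(a) = [[1, -3], [1, -2]]  ->  [[-69, 100], [-49, 71]]
... * rho(b) = [[4, 1], [-9, -2]]  ->  [[-1176, -269], [-835, -191]]
... * rho(b) = [[4, 1], [-9, -2]]  ->  [[-2283, -638], [-1621, -453]]
tr = -2283 + -453 = -2736

-2736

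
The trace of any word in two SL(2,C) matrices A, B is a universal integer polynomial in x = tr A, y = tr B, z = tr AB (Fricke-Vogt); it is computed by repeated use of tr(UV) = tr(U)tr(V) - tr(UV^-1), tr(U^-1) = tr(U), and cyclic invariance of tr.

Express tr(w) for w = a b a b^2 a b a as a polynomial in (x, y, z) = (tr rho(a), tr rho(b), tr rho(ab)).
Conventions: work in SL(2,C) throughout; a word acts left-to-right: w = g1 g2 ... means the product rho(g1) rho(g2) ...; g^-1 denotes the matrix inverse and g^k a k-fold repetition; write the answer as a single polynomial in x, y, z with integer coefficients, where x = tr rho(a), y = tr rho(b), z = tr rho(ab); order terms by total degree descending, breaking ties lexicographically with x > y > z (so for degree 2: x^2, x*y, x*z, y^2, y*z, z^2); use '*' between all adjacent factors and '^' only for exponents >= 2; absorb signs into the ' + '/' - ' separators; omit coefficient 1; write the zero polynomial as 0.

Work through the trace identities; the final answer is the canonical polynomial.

trace(a b a b) = trace(a b)*trace(a b) - trace(1) = z^2 - 2
trace(a b a b a b) = trace(a b)*trace(a b a b) - trace(a^-1 b^-1) = z^3 - 3*z
trace(b a b) = trace(b)*trace(a b) - trace(a) = y*z - x
trace(a b a b a) = trace(a)*trace(b a b a) - trace(b a b) = x*z^2 - y*z - x
trace(b a b^2 a b a) = trace(b)*trace(a b a b a b) - trace(a b a b a) = y*z^3 - x*z^2 - 2*y*z + x
trace(a b a) = trace(a)*trace(b a) - trace(b) = x*z - y
trace(a b^2 a b) = trace(b)*trace(a b a b) - trace(a b a) = y*z^2 - x*z - y
trace(a^2) = trace(a)*trace(a) - trace(1) = x^2 - 2
trace(a b^2 a) = trace(b)*trace(a^2 b) - trace(a^2) = x*y*z - x^2 - y^2 + 2
trace(b a b^2 a b) = trace(b)*trace(a b^2 a b) - trace(a b^2 a) = y^2*z^2 - 2*x*y*z + x^2 - 2
trace(a b a b^2 a b a) = trace(a)*trace(b a b^2 a b a) - trace(b a b^2 a b) = x*y*z^3 - x^2*z^2 - y^2*z^2 + 2

x*y*z^3 - x^2*z^2 - y^2*z^2 + 2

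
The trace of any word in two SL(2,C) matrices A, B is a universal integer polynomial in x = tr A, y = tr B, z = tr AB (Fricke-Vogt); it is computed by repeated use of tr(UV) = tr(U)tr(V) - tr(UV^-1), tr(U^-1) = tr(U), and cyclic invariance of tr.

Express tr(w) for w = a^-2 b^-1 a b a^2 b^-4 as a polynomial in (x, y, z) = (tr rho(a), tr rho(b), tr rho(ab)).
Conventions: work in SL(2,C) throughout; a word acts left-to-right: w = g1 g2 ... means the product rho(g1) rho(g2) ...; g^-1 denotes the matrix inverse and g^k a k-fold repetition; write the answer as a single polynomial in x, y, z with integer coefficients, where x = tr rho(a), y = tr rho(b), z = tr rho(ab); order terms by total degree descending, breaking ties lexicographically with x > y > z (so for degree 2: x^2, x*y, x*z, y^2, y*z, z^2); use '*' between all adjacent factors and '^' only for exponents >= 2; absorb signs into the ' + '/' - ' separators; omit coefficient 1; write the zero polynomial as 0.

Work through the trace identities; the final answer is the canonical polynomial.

x^3*y^4*z^2 - x^4*y^3*z - 2*x^2*y^5*z - x^2*y^3*z^3 + x^3*y^4 - 2*x^3*y^2*z^2 + x*y^6 + x*y^4*z^2 + 2*x^4*y*z + 8*x^2*y^3*z + 2*x^2*y*z^3 - 2*x^3*y^2 - 5*x*y^4 - 2*x*y^2*z^2 - 8*x^2*y*z - y^3*z + 5*x*y^2 + 2*y*z + x

trace(a^2) = trace(a) * trace(a) - trace(1)   [square of a] = x^2 - 2
trace(a^2 b) = trace(a) * trace(b a) - trace(b)   [square of a] = x*z - y
trace(a^2 b^-1) = trace(a^2) * trace(b) - trace(a^2 b)   [inverse elimination on b] = x^2*y - x*z - y
trace(a b a^2) = trace(a) * trace(b a^2) - trace(b a)   [square of a] = x^2*z - x*y - z
trace(b a b a) = trace(b a) * trace(b a) - trace(1)   [split at a repeated b] = z^2 - 2
trace(b a b) = trace(b) * trace(a b) - trace(a)   [square of b] = y*z - x
trace(a b a^2 b) = trace(a) * trace(b a b a) - trace(b a b)   [square of a] = x*z^2 - y*z - x
trace(a b a^2 b^-1) = trace(a b a^2) * trace(b) - trace(a b a^2 b)   [inverse elimination on b] = x^2*y*z - x*y^2 - x*z^2 + x
trace(b a^2 b^-2 a) = trace(a b a^2 b^-1) * trace(b) - trace(a b a^2)   [inverse elimination on b] = x^2*y^2*z - x*y^3 - x*y*z^2 - x^2*z + 2*x*y + z
trace(b a^2 b^-2 a^-1) = trace(b a^2 b^-2) * trace(a) - trace(b a^2 b^-2 a)   [inverse elimination on a] = -x^2*y^2*z + x^3*y + x*y^3 + x*y*z^2 - 3*x*y - z
trace(a b a b a^2) = trace(a) * trace(b a b a^2) - trace(b a b a)   [square of a] = x^2*z^2 - x*y*z - x^2 - z^2 + 2
trace(b a b a b a) = trace(a b a b) * trace(a b) - trace(b a)   [split at a repeated a] = z^3 - 3*z
trace(b a b a b) = trace(b) * trace(a b a b) - trace(a b a)   [square of b] = y*z^2 - x*z - y
trace(a b a b a^2 b) = trace(a) * trace(b a b a b a) - trace(b a b a b)   [square of a] = x*z^3 - y*z^2 - 2*x*z + y
trace(a b a b a^2 b^-1) = trace(a b a b a^2) * trace(b) - trace(a b a b a^2 b)   [inverse elimination on b] = x^2*y*z^2 - x*y^2*z - x*z^3 - x^2*y + 2*x*z + y
trace(b a b a^2 b^-2 a) = trace(a b a b a^2 b^-1) * trace(b) - trace(a b a b a^2)   [inverse elimination on b] = x^2*y^2*z^2 - x*y^3*z - x*y*z^3 - x^2*y^2 - x^2*z^2 + 3*x*y*z + x^2 + y^2 + z^2 - 2
trace(b a b a^2 b^-2 a^-1) = trace(b a b a^2 b^-2) * trace(a) - trace(b a b a^2 b^-2 a)   [inverse elimination on a] = -x^2*y^2*z^2 + x^3*y*z + x*y^3*z + x*y*z^3 - 3*x*y*z - y^2 - z^2 + 2
trace(a b a^2 b^-2 a^-2 b) = trace(b a b a^2 b^-2 a^-1) * trace(a) - trace(b a b a^2 b^-2)   [inverse elimination on a] = -x^3*y^2*z^2 + x^4*y*z + x^2*y^3*z + x^2*y*z^3 - 4*x^2*y*z + x
trace(b^-1 a^-2 b^-1 a b a^2 b^-1) = trace(a b a^2 b^-2 a^-2) * trace(b) - trace(a b a^2 b^-2 a^-2 b)   [inverse elimination on b] = x^3*y^2*z^2 - x^4*y*z - 2*x^2*y^3*z - x^2*y*z^3 + x^3*y^2 + x*y^4 + x*y^2*z^2 + 4*x^2*y*z - 3*x*y^2 - y*z - x
trace(a b a^2 b^-1 a^-1 b) = trace(b a b a^2 b^-1) * trace(a) - trace(b a b a^2 b^-1 a)   [inverse elimination on a] = -x^2*y*z^2 + x^3*z + x*y^2*z + x*z^3 - 3*x*z - y
trace(b^-1 a b a^2 b^-1 a^-1) = trace(a b a^2 b^-1 a^-1) * trace(b) - trace(a b a^2 b^-1 a^-1 b)   [inverse elimination on b] = x^2*y*z^2 - x^3*z - x*y^2*z - x*z^3 + x^2*y + 3*x*z - y
trace(b^-1 a^-2 b^-1 a b a^2) = trace(b^-1 a b a^2 b^-1 a^-1) * trace(a) - trace(b^-1 a b a^2 b^-1)   [inverse elimination on a] = x^3*y*z^2 - x^4*z - 2*x^2*y^2*z - x^2*z^3 + x^3*y + x*y^3 + x*y*z^2 + 4*x^2*z - 3*x*y - z
trace(b^-3 a^-2 b^-1 a b a^2) = trace(b^-1 a^-2 b^-1 a b a^2 b^-1) * trace(b) - trace(b^-1 a^-2 b^-1 a b a^2)   [inverse elimination on b] = x^3*y^3*z^2 - x^4*y^2*z - 2*x^2*y^4*z - x^2*y^2*z^3 + x^3*y^3 - x^3*y*z^2 + x*y^5 + x*y^3*z^2 + x^4*z + 6*x^2*y^2*z + x^2*z^3 - x^3*y - 4*x*y^3 - x*y*z^2 - 4*x^2*z - y^2*z + 2*x*y + z
trace(a^-2 b^-1 a b a^2 b^-4) = trace(b^-3 a^-2 b^-1 a b a^2) * trace(b) - trace(b^-3 a^-2 b^-1 a b a^2 b)   [inverse elimination on b] = x^3*y^4*z^2 - x^4*y^3*z - 2*x^2*y^5*z - x^2*y^3*z^3 + x^3*y^4 - 2*x^3*y^2*z^2 + x*y^6 + x*y^4*z^2 + 2*x^4*y*z + 8*x^2*y^3*z + 2*x^2*y*z^3 - 2*x^3*y^2 - 5*x*y^4 - 2*x*y^2*z^2 - 8*x^2*y*z - y^3*z + 5*x*y^2 + 2*y*z + x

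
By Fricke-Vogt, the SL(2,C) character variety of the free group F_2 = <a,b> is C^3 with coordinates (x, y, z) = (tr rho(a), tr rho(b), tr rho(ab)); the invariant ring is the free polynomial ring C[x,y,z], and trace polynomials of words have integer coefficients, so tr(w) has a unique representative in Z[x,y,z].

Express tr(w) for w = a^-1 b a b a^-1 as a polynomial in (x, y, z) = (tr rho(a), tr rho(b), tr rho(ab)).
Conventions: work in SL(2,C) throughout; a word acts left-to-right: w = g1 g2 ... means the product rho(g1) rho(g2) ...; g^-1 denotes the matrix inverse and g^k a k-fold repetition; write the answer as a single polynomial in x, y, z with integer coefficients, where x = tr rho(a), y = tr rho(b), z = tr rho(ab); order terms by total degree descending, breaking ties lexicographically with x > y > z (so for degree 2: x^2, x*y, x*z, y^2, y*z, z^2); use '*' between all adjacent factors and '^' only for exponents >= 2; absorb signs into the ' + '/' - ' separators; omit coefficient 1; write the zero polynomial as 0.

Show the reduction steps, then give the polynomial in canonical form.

x^2*y*z - x^3 - x*z^2 - y*z + 3*x

and tr(b a b) = tr(b)*tr(a b) - tr(a) = y*z - x
tr(b a b a) = tr(b a)*tr(b a) - tr(1)   [split at repeated b] = z^2 - 2
tr(a^-1 b a b) = tr(b a b)*tr(a) - tr(b a b a) = x*y*z - x^2 - z^2 + 2
and tr(a^-1 b a b a^-1) = tr(a^-1 b a b)*tr(a) - tr(a^-1 b a b a) = x^2*y*z - x^3 - x*z^2 - y*z + 3*x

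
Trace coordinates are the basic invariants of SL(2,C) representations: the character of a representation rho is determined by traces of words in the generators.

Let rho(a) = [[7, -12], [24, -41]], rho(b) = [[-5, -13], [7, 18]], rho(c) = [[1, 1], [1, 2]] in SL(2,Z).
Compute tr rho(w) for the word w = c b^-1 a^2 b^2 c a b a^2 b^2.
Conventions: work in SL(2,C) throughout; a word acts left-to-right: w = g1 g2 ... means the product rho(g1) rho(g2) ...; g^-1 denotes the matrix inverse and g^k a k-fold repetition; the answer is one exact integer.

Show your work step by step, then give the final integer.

-5983535701766930

rho(c) = [[1, 1], [1, 2]]
... * rho(b^-1) = [[18, 13], [-7, -5]]  ->  [[11, 8], [4, 3]]
... * rho(a) = [[7, -12], [24, -41]]  ->  [[269, -460], [100, -171]]
... * rho(a) = [[7, -12], [24, -41]]  ->  [[-9157, 15632], [-3404, 5811]]
... * rho(b) = [[-5, -13], [7, 18]]  ->  [[155209, 400417], [57697, 148850]]
... * rho(b) = [[-5, -13], [7, 18]]  ->  [[2026874, 5189789], [753465, 1929239]]
... * rho(c) = [[1, 1], [1, 2]]  ->  [[7216663, 12406452], [2682704, 4611943]]
... * rho(a) = [[7, -12], [24, -41]]  ->  [[348271489, -595264488], [129465560, -221282111]]
... * rho(b) = [[-5, -13], [7, 18]]  ->  [[-5908208861, -15242290141], [-2196302577, -5666130278]]
... * rho(a) = [[7, -12], [24, -41]]  ->  [[-407172425411, 695832402113], [-151361244711, 258666972322]]
... * rho(a) = [[7, -12], [24, -41]]  ->  [[13849770672835, -23643059381701], [5148478622751, -8789010928670]]
... * rho(b) = [[-5, -13], [7, 18]]  ->  [[-234750269036082, -605622087617473], [-87265469614445, -225132418811823]]
... * rho(b) = [[-5, -13], [7, 18]]  ->  [[-3065603268141901, -7849444079645448], [-1139599583610536, -2917932433625029]]
tr = -3065603268141901 + -2917932433625029 = -5983535701766930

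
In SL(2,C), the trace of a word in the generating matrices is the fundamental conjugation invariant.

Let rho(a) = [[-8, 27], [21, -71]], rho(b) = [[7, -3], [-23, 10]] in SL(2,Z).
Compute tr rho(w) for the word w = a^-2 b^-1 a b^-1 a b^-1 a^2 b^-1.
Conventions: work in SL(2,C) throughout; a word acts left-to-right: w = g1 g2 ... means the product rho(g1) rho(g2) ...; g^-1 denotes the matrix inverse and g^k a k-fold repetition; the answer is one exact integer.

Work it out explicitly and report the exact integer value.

-11551256557642

rho(a^-1) = [[-71, -27], [-21, -8]]
... * rho(a^-1) = [[-71, -27], [-21, -8]]  ->  [[5608, 2133], [1659, 631]]
... * rho(b^-1) = [[10, 3], [23, 7]]  ->  [[105139, 31755], [31103, 9394]]
... * rho(a) = [[-8, 27], [21, -71]]  ->  [[-174257, 584148], [-51550, 172807]]
... * rho(b^-1) = [[10, 3], [23, 7]]  ->  [[11692834, 3566265], [3459061, 1054999]]
... * rho(a) = [[-8, 27], [21, -71]]  ->  [[-18651107, 62501703], [-5517509, 18489718]]
... * rho(b^-1) = [[10, 3], [23, 7]]  ->  [[1251028099, 381558600], [370088424, 112875499]]
... * rho(a) = [[-8, 27], [21, -71]]  ->  [[-1995494192, 6687098073], [-590321913, 1978227019]]
... * rho(a) = [[-8, 27], [21, -71]]  ->  [[156393013069, -528662306367], [46265342703, -156392810000]]
... * rho(b^-1) = [[10, 3], [23, 7]]  ->  [[-10595302915751, -3231457105362], [-3134381202970, -955953641891]]
tr = -10595302915751 + -955953641891 = -11551256557642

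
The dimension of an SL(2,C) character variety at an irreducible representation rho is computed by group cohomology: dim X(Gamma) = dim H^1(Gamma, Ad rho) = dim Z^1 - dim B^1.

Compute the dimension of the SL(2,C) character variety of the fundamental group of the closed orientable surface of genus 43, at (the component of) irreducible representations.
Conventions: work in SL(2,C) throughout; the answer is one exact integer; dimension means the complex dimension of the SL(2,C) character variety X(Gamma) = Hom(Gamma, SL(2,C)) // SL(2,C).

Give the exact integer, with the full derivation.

252

Gamma = pi_1(Sigma_43) = < a_1, b_1, ..., a_43, b_43 | prod [a_i, b_i] > has 2g = 86 generators and 1 relator.
Unconstrained cocycle data is one sl_2 vector per generator (258 dimensions), cut by the relator condition d_2(z) = 0.
H^2 = coker(d_2) is dual to H^0 = 0 at irreducible rho (Poincare duality), so d_2 is onto: dim Z^1 = 255.
As always at irreducible rho, dim B^1 = 3.
dim H^1 = 255 - 3 = 252 = dim X.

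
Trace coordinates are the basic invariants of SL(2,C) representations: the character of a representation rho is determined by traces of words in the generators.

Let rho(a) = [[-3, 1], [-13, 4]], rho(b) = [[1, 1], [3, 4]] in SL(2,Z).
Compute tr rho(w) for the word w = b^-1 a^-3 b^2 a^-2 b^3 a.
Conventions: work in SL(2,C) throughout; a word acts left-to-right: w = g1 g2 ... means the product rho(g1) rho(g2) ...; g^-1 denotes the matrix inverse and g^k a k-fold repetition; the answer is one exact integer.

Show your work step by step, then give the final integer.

178

rho(b^-1) = [[4, -1], [-3, 1]]
... * rho(a^-1) = [[4, -1], [13, -3]]  ->  [[3, -1], [1, 0]]
... * rho(a^-1) = [[4, -1], [13, -3]]  ->  [[-1, 0], [4, -1]]
... * rho(a^-1) = [[4, -1], [13, -3]]  ->  [[-4, 1], [3, -1]]
... * rho(b) = [[1, 1], [3, 4]]  ->  [[-1, 0], [0, -1]]
... * rho(b) = [[1, 1], [3, 4]]  ->  [[-1, -1], [-3, -4]]
... * rho(a^-1) = [[4, -1], [13, -3]]  ->  [[-17, 4], [-64, 15]]
... * rho(a^-1) = [[4, -1], [13, -3]]  ->  [[-16, 5], [-61, 19]]
... * rho(b) = [[1, 1], [3, 4]]  ->  [[-1, 4], [-4, 15]]
... * rho(b) = [[1, 1], [3, 4]]  ->  [[11, 15], [41, 56]]
... * rho(b) = [[1, 1], [3, 4]]  ->  [[56, 71], [209, 265]]
... * rho(a) = [[-3, 1], [-13, 4]]  ->  [[-1091, 340], [-4072, 1269]]
tr = -1091 + 1269 = 178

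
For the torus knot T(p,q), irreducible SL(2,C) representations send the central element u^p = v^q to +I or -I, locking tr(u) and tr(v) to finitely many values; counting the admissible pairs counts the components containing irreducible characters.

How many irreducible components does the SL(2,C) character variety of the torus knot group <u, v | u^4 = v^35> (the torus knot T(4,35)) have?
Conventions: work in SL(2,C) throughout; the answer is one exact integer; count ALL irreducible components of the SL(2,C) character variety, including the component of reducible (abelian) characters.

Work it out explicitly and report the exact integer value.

52

Gamma = < u, v | u^4 = v^35 > (torus knot T(4,35)); the central element u^4 = v^35 acts as +I or -I in any irreducible SL(2,C) representation.
This locks tr(u) to 2*cos(pi*alpha/4), alpha in 1..3, and tr(v) to 2*cos(pi*beta/35), beta in 1..34, on each component of irreducible characters.
The two central values (-1)^alpha I and (-1)^beta I must be the same matrix, so alpha and beta share a parity.
Enumerate parity-matched pairs: 2*17 odd-odd plus 1*17 even-even gives 51.
components with irreducible characters: 51; plus the single component of reducible (abelian) characters: total 52.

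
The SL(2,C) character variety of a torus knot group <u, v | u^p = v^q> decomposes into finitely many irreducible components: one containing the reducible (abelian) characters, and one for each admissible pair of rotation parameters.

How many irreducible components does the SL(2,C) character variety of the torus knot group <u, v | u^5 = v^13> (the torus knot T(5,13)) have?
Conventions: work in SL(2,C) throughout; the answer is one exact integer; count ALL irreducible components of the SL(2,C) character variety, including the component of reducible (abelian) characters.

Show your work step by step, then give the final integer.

Gamma = < u, v | u^5 = v^13 > (torus knot T(5,13)); the central element u^5 = v^13 acts as +I or -I in any irreducible SL(2,C) representation.
This locks tr(u) to 2*cos(pi*alpha/5), alpha in 1..4, and tr(v) to 2*cos(pi*beta/13), beta in 1..12, on each component of irreducible characters.
The two central values (-1)^alpha I and (-1)^beta I must be the same matrix, so alpha and beta share a parity.
Counting: 2 odd alphas x 6 odd betas + 2 even alphas x 6 even betas = 12 + 12 = 24.
Total: 24 irreducible-character components + 1 reducible (abelian) component = 25.

25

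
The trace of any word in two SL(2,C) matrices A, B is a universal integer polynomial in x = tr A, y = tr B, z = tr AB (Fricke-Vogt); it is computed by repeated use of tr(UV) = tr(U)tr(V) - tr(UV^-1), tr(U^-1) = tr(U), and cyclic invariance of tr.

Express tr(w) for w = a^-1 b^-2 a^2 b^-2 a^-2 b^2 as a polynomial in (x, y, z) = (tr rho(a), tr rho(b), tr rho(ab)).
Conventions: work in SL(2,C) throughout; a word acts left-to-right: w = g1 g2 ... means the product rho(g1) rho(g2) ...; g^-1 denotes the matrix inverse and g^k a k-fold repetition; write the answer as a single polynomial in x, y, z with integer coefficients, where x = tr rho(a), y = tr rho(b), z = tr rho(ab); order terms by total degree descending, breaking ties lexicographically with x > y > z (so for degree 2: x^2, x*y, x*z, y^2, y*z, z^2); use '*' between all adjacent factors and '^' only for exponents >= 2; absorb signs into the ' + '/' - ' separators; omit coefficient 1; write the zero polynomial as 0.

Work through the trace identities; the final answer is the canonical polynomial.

x^4*y^5*z - x^5*y^4 - x^3*y^6 - 2*x^3*y^4*z^2 + x^2*y^3*z^3 + x^5*y^2 + 6*x^3*y^4 + x^3*y^2*z^2 + x*y^6 + x*y^4*z^2 - 2*x^2*y^3*z - 6*x^3*y^2 - 6*x*y^4 - 2*x*y^2*z^2 + 8*x*y^2 + y*z - x

trace(a^2) = trace(a) * trace(a) - trace(1)   [square of a] = x^2 - 2
trace(b a^2) = trace(a) * trace(b a) - trace(b)   [square of a] = x*z - y
trace(a b a^2) = trace(a) * trace(b a^2) - trace(b a)   [square of a] = x^2*z - x*y - z
reduce: trace(b a b a) = trace(a b) * trace(a b) - trace(1)   [split at a repeated a] = z^2 - 2
so trace(b a b) = trace(b) * trace(a b) - trace(a)   [square of b] = y*z - x
trace(a b a^2 b) = trace(a) * trace(b a b a) - trace(b a b)   [square of a] = x*z^2 - y*z - x
so trace(b a^2 b^-1 a) = trace(a b a^2) * trace(b) - trace(a b a^2 b)   [inverse elimination on b] = x^2*y*z - x*y^2 - x*z^2 + x
trace(a^2 b^-1 a^-1 b) = trace(b a^2 b^-1) * trace(a) - trace(b a^2 b^-1 a)   [inverse elimination on a] = -x^2*y*z + x^3 + x*y^2 + x*z^2 - 3*x
reduce: trace(b a b^-1 a^2) = trace(a^2 b a) * trace(b) - trace(a^2 b a b)   [inverse elimination on b] = x^2*y*z - x*y^2 - x*z^2 + x
so trace(b^2) = trace(b) * trace(b) - trace(1)   [square of b] = y^2 - 2
so trace(b^2 a^2) = trace(a) * trace(b^2 a) - trace(b^2)   [square of a] = x*y*z - x^2 - y^2 + 2
reduce: trace(a b^2 a^2) = trace(a) * trace(b^2 a^2) - trace(b^2 a)   [square of a] = x^2*y*z - x^3 - x*y^2 - y*z + 3*x
trace(a b^2 a^3) = trace(a) * trace(a b^2 a^2) - trace(a b^2 a)   [square of a] = x^3*y*z - x^4 - x^2*y^2 - 2*x*y*z + 4*x^2 + y^2 - 2
trace(b a b^2 a) = trace(b) * trace(a b a b) - trace(a b a)   [square of b] = y*z^2 - x*z - y
trace(b a b^2) = trace(b) * trace(b a b) - trace(b a)   [square of b] = y^2*z - x*y - z
trace(b a b^2 a^2) = trace(a) * trace(b a b^2 a) - trace(b a b^2)   [square of a] = x*y*z^2 - x^2*z - y^2*z + z
trace(a b^2 a^3 b) = trace(a) * trace(b a b^2 a^2) - trace(b a b^2 a)   [square of a] = x^2*y*z^2 - x^3*z - x*y^2*z - y*z^2 + 2*x*z + y
reduce: trace(a^2 b^-1 a b^2 a) = trace(a b^2 a^3) * trace(b) - trace(a b^2 a^3 b)   [inverse elimination on b] = x^3*y^2*z - x^4*y - x^2*y^3 - x^2*y*z^2 + x^3*z - x*y^2*z + 4*x^2*y + y^3 + y*z^2 - 2*x*z - 3*y
so trace(b^2 a b a^2) = trace(b) * trace(a b a^2 b) - trace(a b a^2)   [square of b] = x*y*z^2 - x^2*z - y^2*z + z
trace(a b^2 a b a^2) = trace(a) * trace(b^2 a b a^2) - trace(b^2 a b a)   [square of a] = x^2*y*z^2 - x^3*z - x*y^2*z - y*z^2 + 2*x*z + y
reduce: trace(a b a b a b) = trace(a b) * trace(a b a b) - trace(a^-1 b^-1)   [split at a repeated a] = z^3 - 3*z
reduce: trace(b a b^2 a b a) = trace(b) * trace(a b a b a b) - trace(a b a b a)   [square of b] = y*z^3 - x*z^2 - 2*y*z + x
trace(b a b^2 a b) = trace(b) * trace(a b^2 a b) - trace(a b^2 a)   [square of b] = y^2*z^2 - 2*x*y*z + x^2 - 2
reduce: trace(a b^2 a b a^2 b) = trace(a) * trace(b a b^2 a b a) - trace(b a b^2 a b)   [square of a] = x*y*z^3 - x^2*z^2 - y^2*z^2 + 2
reduce: trace(a^2 b^-1 a b^2 a b) = trace(a b^2 a b a^2) * trace(b) - trace(a b^2 a b a^2 b)   [inverse elimination on b] = x^2*y^2*z^2 - x^3*y*z - x*y^3*z - x*y*z^3 + x^2*z^2 + 2*x*y*z + y^2 - 2
so trace(b^2 a b^-1 a^2 b^-1 a) = trace(a^2 b^-1 a b^2 a) * trace(b) - trace(a^2 b^-1 a b^2 a b)   [inverse elimination on b] = x^3*y^3*z - x^4*y^2 - x^2*y^4 - 2*x^2*y^2*z^2 + 2*x^3*y*z + x*y*z^3 + 4*x^2*y^2 - x^2*z^2 + y^4 + y^2*z^2 - 4*x*y*z - 4*y^2 + 2
so trace(b^-1 a^2 b^-1 a^-1 b^2 a) = trace(b^2 a b^-1 a^2 b^-1) * trace(a) - trace(b^2 a b^-1 a^2 b^-1 a)   [inverse elimination on a] = -x^3*y^3*z + x^4*y^2 + x^2*y^4 + 2*x^2*y^2*z^2 - x^3*y*z - x*y*z^3 - 5*x^2*y^2 - y^4 - y^2*z^2 + 4*x*y*z + x^2 + 4*y^2 - 2
trace(b^-1 a^2 b^-1 a^-1 b^2 a^-1) = trace(b^-1 a^2 b^-1 a^-1 b^2) * trace(a) - trace(b^-1 a^2 b^-1 a^-1 b^2 a)   [inverse elimination on a] = x^3*y^3*z - x^4*y^2 - x^2*y^4 - 2*x^2*y^2*z^2 + x*y*z^3 + x^4 + 6*x^2*y^2 + x^2*z^2 + y^4 + y^2*z^2 - 4*x*y*z - 4*x^2 - 4*y^2 + 2
trace(b^2 a b^-1 a) = trace(a b^2 a) * trace(b) - trace(a b^2 a b)   [inverse elimination on b] = x*y^2*z - x^2*y - y^3 - y*z^2 + x*z + 3*y
trace(a b^-1 a^-1 b^2) = trace(b^2 a b^-1) * trace(a) - trace(b^2 a b^-1 a)   [inverse elimination on a] = -x*y^2*z + x^2*y + y^3 + y*z^2 - 3*y
trace(b^-1 a^-1 b^2 a^-1 b^-2 a^2) = trace(b^-1 a^2 b^-1 a^-1 b^2 a^-1) * trace(b) - trace(b^-1 a^2 b^-1 a^-1 b^2 a^-1 b)   [inverse elimination on b] = x^3*y^4*z - x^4*y^3 - x^2*y^5 - 2*x^2*y^3*z^2 + x*y^2*z^3 + x^4*y + 6*x^2*y^3 + x^2*y*z^2 + y^5 + y^3*z^2 - 3*x*y^2*z - 5*x^2*y - 5*y^3 - y*z^2 + 5*y
so trace(a b^2 a^-1 b) = trace(b a b^2) * trace(a) - trace(b a b^2 a)   [inverse elimination on a] = x*y^2*z - x^2*y - y*z^2 + y
so trace(b^-1 a b^2 a^-1) = trace(a b^2 a^-1) * trace(b) - trace(a b^2 a^-1 b)   [inverse elimination on b] = -x*y^2*z + x^2*y + y^3 + y*z^2 - 3*y
trace(b^2 a^-1 b^-2 a) = trace(b^-1 a b^2 a^-1) * trace(b) - trace(b^-1 a b^2 a^-1 b)   [inverse elimination on b] = -x*y^3*z + x^2*y^2 + y^4 + y^2*z^2 - 4*y^2 + 2
trace(a^-1 b^2 a^-1 b^-2 a^2 b^-2) = trace(b^-1 a^-1 b^2 a^-1 b^-2 a^2) * trace(b) - trace(b^-1 a^-1 b^2 a^-1 b^-2 a^2 b)   [inverse elimination on b] = x^3*y^5*z - x^4*y^4 - x^2*y^6 - 2*x^2*y^4*z^2 + x*y^3*z^3 + x^4*y^2 + 6*x^2*y^4 + x^2*y^2*z^2 + y^6 + y^4*z^2 - 2*x*y^3*z - 6*x^2*y^2 - 6*y^4 - 2*y^2*z^2 + 9*y^2 - 2
trace(a b^-1) = trace(a) * trace(b) - trace(a b)   [inverse elimination on b] = x*y - z
so trace(b^-2 a) = trace(a b^-1) * trace(b) - trace(a)   [inverse elimination on b] = x*y^2 - y*z - x
reduce: trace(a^-1 b^-2 a^2 b^-2 a^-2 b^2) = trace(a^-1 b^2 a^-1 b^-2 a^2 b^-2) * trace(a) - trace(a^-1 b^2 a^-1 b^-2 a^2 b^-2 a)   [inverse elimination on a] = x^4*y^5*z - x^5*y^4 - x^3*y^6 - 2*x^3*y^4*z^2 + x^2*y^3*z^3 + x^5*y^2 + 6*x^3*y^4 + x^3*y^2*z^2 + x*y^6 + x*y^4*z^2 - 2*x^2*y^3*z - 6*x^3*y^2 - 6*x*y^4 - 2*x*y^2*z^2 + 8*x*y^2 + y*z - x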